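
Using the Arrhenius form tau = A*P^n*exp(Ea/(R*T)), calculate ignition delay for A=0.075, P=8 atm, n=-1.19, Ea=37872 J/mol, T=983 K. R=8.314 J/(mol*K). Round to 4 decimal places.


tau = A * P^n * exp(Ea/(R*T))
P^n = 8^(-1.19) = 0.08420210
Ea/(R*T) = 37872/(8.314*983) = 4.633986
exp(Ea/(R*T)) = 102.923484
tau = 0.075 * 0.08420210 * 102.923484 = 0.6500 ms


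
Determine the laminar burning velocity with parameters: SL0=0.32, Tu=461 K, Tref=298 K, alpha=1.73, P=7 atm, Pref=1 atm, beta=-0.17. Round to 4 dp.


SL = SL0 * (Tu/Tref)^alpha * (P/Pref)^beta
T ratio = 461/298 = 1.54697987
(T ratio)^alpha = 1.54697987^1.73 = 2.127201
(P/Pref)^beta = 7^(-0.17) = 0.718345
SL = 0.32 * 2.127201 * 0.718345 = 0.4890 m/s


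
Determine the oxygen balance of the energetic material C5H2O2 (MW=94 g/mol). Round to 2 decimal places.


OB = -1600 * (2C + H/2 - O) / MW
Inner = 2*5 + 2/2 - 2 = 9.00
OB = -1600 * 9.00 / 94 = -153.19%


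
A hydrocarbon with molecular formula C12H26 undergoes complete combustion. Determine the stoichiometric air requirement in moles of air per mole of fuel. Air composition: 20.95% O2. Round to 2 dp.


Balanced combustion: C12H26 + 18.5 O2 -> 12 CO2 + 13 H2O
O2 needed = C + H/4 = 12 + 26/4 = 18.50 moles
Air moles = O2 / 0.2095 = 18.50 / 0.2095 = 88.31 moles air


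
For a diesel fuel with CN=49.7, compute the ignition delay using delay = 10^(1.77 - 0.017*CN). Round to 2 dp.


delay = 10^(1.77 - 0.017*CN)
Exponent = 1.77 - 0.017*49.7 = 0.9251
delay = 10^0.9251 = 8.42 ms


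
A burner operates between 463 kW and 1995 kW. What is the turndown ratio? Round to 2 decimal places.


TDR = Q_max / Q_min
TDR = 1995 / 463 = 4.31


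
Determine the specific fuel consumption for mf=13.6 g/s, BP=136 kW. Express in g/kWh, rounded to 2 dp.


SFC = (mf / BP) * 3600
Rate = 13.6 / 136 = 0.100000 g/(s*kW)
SFC = 0.100000 * 3600 = 360.00 g/kWh


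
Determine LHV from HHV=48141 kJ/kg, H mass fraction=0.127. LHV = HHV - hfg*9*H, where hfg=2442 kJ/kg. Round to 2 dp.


LHV = HHV - hfg * 9 * H
Water correction = 2442 * 9 * 0.127 = 2791.206 kJ/kg
LHV = 48141 - 2791.206 = 45349.79 kJ/kg


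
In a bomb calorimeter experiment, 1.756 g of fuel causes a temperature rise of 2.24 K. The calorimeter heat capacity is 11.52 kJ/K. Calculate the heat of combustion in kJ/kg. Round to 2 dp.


Hc = C_cal * delta_T / m_fuel
Q_released = 11.52 * 2.24 = 25.8048 kJ
m_fuel = 1.756 g = 1.756/1000 kg = 0.001756 kg
Hc = 25.8048 / 0.001756 = 14695.22 kJ/kg


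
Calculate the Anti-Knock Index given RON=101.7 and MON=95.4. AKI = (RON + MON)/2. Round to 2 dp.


AKI = (RON + MON) / 2
AKI = (101.7 + 95.4) / 2
AKI = 197.1 / 2 = 98.55


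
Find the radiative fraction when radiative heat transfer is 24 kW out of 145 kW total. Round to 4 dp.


f_rad = Q_rad / Q_total
f_rad = 24 / 145 = 0.1655


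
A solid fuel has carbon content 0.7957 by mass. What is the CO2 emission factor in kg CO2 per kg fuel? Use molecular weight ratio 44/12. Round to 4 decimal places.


EF = C_frac * (M_CO2 / M_C)
EF = 0.7957 * (44/12)
EF = 0.7957 * 3.666667 = 2.9176 kg_CO2/kg_fuel


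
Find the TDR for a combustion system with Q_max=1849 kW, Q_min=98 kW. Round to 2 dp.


TDR = Q_max / Q_min
TDR = 1849 / 98 = 18.87


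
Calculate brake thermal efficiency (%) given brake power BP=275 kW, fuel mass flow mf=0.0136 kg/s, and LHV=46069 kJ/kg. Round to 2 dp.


eta_BTE = (BP / (mf * LHV)) * 100
Denominator = 0.0136 * 46069 = 626.5384 kW
eta_BTE = (275 / 626.5384) * 100 = 43.89%


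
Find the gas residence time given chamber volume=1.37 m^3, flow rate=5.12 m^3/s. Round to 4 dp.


tau = V / Q_flow
tau = 1.37 / 5.12 = 0.2676 s


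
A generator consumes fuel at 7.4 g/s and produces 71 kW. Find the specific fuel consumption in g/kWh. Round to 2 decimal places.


SFC = (mf / BP) * 3600
Rate = 7.4 / 71 = 0.104225 g/(s*kW)
SFC = 0.104225 * 3600 = 375.21 g/kWh


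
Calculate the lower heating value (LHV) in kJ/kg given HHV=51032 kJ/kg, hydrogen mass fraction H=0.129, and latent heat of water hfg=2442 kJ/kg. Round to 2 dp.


LHV = HHV - hfg * 9 * H
Water correction = 2442 * 9 * 0.129 = 2835.162 kJ/kg
LHV = 51032 - 2835.162 = 48196.84 kJ/kg


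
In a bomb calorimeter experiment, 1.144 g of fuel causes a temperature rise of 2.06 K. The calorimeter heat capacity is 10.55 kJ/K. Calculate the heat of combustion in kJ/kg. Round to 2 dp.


Hc = C_cal * delta_T / m_fuel
Q_released = 10.55 * 2.06 = 21.7330 kJ
m_fuel = 1.144 g = 1.144/1000 kg = 0.001144 kg
Hc = 21.7330 / 0.001144 = 18997.38 kJ/kg


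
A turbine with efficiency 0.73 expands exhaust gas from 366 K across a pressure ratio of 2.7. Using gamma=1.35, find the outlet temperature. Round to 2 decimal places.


T_out = T_in * (1 - eta * (1 - PR^(-(gamma-1)/gamma)))
Exponent = -(1.35-1)/1.35 = -0.25925926
PR^exp = 2.7^(-0.25925926) = 0.77297411
Factor = 1 - 0.73*(1 - 0.77297411) = 0.83427110
T_out = 366 * 0.83427110 = 305.34 K


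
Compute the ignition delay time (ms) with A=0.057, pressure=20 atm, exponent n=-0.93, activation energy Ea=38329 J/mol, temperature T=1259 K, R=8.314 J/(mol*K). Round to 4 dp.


tau = A * P^n * exp(Ea/(R*T))
P^n = 20^(-0.93) = 0.06166548
Ea/(R*T) = 38329/(8.314*1259) = 3.661776
exp(Ea/(R*T)) = 38.930410
tau = 0.057 * 0.06166548 * 38.930410 = 0.1368 ms


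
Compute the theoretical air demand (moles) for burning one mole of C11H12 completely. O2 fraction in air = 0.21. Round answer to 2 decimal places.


Balanced combustion: C11H12 + 14 O2 -> 11 CO2 + 6 H2O
O2 needed = C + H/4 = 11 + 12/4 = 14.00 moles
Air moles = O2 / 0.21 = 14.00 / 0.21 = 66.67 moles air


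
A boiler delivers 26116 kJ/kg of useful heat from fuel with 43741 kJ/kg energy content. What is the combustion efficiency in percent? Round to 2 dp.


Efficiency = (Q_useful / Q_fuel) * 100
Efficiency = (26116 / 43741) * 100
Efficiency = 0.5971 * 100 = 59.71%


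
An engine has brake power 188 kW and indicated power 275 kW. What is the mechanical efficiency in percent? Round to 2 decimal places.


eta_mech = (BP / IP) * 100
Ratio = 188 / 275 = 0.6836
eta_mech = 0.6836 * 100 = 68.36%


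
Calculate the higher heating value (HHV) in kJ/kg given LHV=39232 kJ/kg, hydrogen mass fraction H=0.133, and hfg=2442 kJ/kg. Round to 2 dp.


HHV = LHV + hfg * 9 * H
Water addition = 2442 * 9 * 0.133 = 2923.074 kJ/kg
HHV = 39232 + 2923.074 = 42155.07 kJ/kg


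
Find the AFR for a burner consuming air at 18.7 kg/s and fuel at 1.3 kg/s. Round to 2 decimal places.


AFR = m_air / m_fuel
AFR = 18.7 / 1.3 = 14.38


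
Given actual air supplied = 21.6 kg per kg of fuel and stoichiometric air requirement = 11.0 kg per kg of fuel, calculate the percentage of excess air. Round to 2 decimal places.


Excess air = actual - stoichiometric = 21.6 - 11.0 = 10.60 kg/kg fuel
Excess air % = (excess / stoich) * 100 = (10.60 / 11.0) * 100 = 96.36%


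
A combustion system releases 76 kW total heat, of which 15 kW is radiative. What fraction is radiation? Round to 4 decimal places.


f_rad = Q_rad / Q_total
f_rad = 15 / 76 = 0.1974


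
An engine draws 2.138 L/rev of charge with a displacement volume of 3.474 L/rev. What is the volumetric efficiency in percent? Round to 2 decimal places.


eta_v = (V_actual / V_disp) * 100
Ratio = 2.138 / 3.474 = 0.6154
eta_v = 0.6154 * 100 = 61.54%


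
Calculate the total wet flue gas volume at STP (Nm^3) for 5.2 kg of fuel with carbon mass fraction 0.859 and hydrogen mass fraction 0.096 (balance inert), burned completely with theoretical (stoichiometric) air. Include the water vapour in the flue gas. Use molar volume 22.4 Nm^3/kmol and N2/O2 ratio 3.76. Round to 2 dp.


Per kg fuel: CO2 = (C/12 kmol)*22.4 = (0.859/12)*22.4 = 1.60347 Nm^3
Per kg fuel: H2O = (H/2 kmol)*22.4 = (0.096/2)*22.4 = 1.07520 Nm^3
O2 needed per kg fuel = C/12 + H/4 = 0.859/12 + 0.096/4 = 0.09558333 kmol
Per kg fuel: N2 = O2*3.76*22.4 = 0.09558333*3.76*22.4 = 8.05041 Nm^3
Total per kg = 1.60347 + 1.07520 + 8.05041 = 10.72908 Nm^3
Total = 10.72908 * 5.2 = 55.79 Nm^3


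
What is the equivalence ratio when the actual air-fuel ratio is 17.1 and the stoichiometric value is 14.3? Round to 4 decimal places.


phi = AFR_stoich / AFR_actual
phi = 14.3 / 17.1 = 0.8363


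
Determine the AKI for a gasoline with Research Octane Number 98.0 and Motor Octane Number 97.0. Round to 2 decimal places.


AKI = (RON + MON) / 2
AKI = (98.0 + 97.0) / 2
AKI = 195.0 / 2 = 97.50


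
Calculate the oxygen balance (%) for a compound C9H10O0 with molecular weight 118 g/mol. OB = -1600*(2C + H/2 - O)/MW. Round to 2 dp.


OB = -1600 * (2C + H/2 - O) / MW
Inner = 2*9 + 10/2 - 0 = 23.00
OB = -1600 * 23.00 / 118 = -311.86%


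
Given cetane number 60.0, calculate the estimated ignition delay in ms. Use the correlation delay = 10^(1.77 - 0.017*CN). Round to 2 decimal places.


delay = 10^(1.77 - 0.017*CN)
Exponent = 1.77 - 0.017*60.0 = 0.7500
delay = 10^0.7500 = 5.62 ms


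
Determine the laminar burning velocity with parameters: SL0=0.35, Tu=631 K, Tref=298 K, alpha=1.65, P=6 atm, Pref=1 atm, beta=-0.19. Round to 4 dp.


SL = SL0 * (Tu/Tref)^alpha * (P/Pref)^beta
T ratio = 631/298 = 2.11744966
(T ratio)^alpha = 2.11744966^1.65 = 3.448193
(P/Pref)^beta = 6^(-0.19) = 0.711461
SL = 0.35 * 3.448193 * 0.711461 = 0.8586 m/s


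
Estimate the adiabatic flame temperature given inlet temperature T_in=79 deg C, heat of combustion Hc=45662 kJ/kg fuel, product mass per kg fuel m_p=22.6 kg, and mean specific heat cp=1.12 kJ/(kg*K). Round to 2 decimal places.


T_ad = T_in + Hc / (m_p * cp)
Denominator = 22.6 * 1.12 = 25.3120
Temperature rise = 45662 / 25.3120 = 1803.97 K
T_ad = 79 + 1803.97 = 1882.97 deg C


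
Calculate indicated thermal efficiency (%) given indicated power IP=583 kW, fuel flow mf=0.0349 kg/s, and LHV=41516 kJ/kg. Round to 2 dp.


eta_ith = (IP / (mf * LHV)) * 100
Denominator = 0.0349 * 41516 = 1448.9084 kW
eta_ith = (583 / 1448.9084) * 100 = 40.24%


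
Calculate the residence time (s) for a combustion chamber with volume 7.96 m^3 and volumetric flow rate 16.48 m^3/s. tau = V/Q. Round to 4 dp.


tau = V / Q_flow
tau = 7.96 / 16.48 = 0.4830 s


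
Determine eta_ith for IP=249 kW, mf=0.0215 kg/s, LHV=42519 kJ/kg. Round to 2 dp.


eta_ith = (IP / (mf * LHV)) * 100
Denominator = 0.0215 * 42519 = 914.1585 kW
eta_ith = (249 / 914.1585) * 100 = 27.24%


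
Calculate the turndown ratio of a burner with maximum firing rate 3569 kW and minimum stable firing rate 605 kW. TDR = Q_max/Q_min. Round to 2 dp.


TDR = Q_max / Q_min
TDR = 3569 / 605 = 5.90


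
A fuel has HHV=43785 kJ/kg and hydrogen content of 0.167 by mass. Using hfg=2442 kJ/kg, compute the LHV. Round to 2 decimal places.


LHV = HHV - hfg * 9 * H
Water correction = 2442 * 9 * 0.167 = 3670.326 kJ/kg
LHV = 43785 - 3670.326 = 40114.67 kJ/kg


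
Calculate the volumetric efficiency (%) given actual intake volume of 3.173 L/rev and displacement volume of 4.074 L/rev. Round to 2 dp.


eta_v = (V_actual / V_disp) * 100
Ratio = 3.173 / 4.074 = 0.7788
eta_v = 0.7788 * 100 = 77.88%


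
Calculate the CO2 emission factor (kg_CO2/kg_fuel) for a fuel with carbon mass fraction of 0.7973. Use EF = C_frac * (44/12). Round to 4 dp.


EF = C_frac * (M_CO2 / M_C)
EF = 0.7973 * (44/12)
EF = 0.7973 * 3.666667 = 2.9234 kg_CO2/kg_fuel


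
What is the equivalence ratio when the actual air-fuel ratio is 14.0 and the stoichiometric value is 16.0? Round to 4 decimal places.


phi = AFR_stoich / AFR_actual
phi = 16.0 / 14.0 = 1.1429


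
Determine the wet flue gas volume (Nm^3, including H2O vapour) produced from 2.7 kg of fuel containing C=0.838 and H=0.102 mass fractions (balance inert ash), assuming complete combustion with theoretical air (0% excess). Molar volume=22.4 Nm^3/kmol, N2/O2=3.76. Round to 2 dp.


Per kg fuel: CO2 = (C/12 kmol)*22.4 = (0.838/12)*22.4 = 1.56427 Nm^3
Per kg fuel: H2O = (H/2 kmol)*22.4 = (0.102/2)*22.4 = 1.14240 Nm^3
O2 needed per kg fuel = C/12 + H/4 = 0.838/12 + 0.102/4 = 0.09533333 kmol
Per kg fuel: N2 = O2*3.76*22.4 = 0.09533333*3.76*22.4 = 8.02935 Nm^3
Total per kg = 1.56427 + 1.14240 + 8.02935 = 10.73602 Nm^3
Total = 10.73602 * 2.7 = 28.99 Nm^3


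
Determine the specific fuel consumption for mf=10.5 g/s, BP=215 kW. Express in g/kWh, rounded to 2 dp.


SFC = (mf / BP) * 3600
Rate = 10.5 / 215 = 0.048837 g/(s*kW)
SFC = 0.048837 * 3600 = 175.81 g/kWh


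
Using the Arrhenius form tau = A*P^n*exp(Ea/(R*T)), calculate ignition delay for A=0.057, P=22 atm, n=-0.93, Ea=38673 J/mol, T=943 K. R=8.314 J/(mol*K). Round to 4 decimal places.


tau = A * P^n * exp(Ea/(R*T))
P^n = 22^(-0.93) = 0.05643479
Ea/(R*T) = 38673/(8.314*943) = 4.932716
exp(Ea/(R*T)) = 138.755923
tau = 0.057 * 0.05643479 * 138.755923 = 0.4463 ms


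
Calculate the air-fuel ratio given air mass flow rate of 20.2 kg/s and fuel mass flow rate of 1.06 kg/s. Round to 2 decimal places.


AFR = m_air / m_fuel
AFR = 20.2 / 1.06 = 19.06


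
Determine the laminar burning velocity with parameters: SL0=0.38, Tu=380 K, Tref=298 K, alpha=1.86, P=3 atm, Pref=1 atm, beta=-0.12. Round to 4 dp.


SL = SL0 * (Tu/Tref)^alpha * (P/Pref)^beta
T ratio = 380/298 = 1.27516779
(T ratio)^alpha = 1.27516779^1.86 = 1.571648
(P/Pref)^beta = 3^(-0.12) = 0.876487
SL = 0.38 * 1.571648 * 0.876487 = 0.5235 m/s


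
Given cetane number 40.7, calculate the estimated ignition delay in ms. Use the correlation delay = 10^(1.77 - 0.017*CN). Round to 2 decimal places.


delay = 10^(1.77 - 0.017*CN)
Exponent = 1.77 - 0.017*40.7 = 1.0781
delay = 10^1.0781 = 11.97 ms


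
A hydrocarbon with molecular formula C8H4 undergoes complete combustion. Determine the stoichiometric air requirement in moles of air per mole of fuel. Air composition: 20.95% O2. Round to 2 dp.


Balanced combustion: C8H4 + 9 O2 -> 8 CO2 + 2 H2O
O2 needed = C + H/4 = 8 + 4/4 = 9.00 moles
Air moles = O2 / 0.2095 = 9.00 / 0.2095 = 42.96 moles air


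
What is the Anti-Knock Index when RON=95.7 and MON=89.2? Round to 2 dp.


AKI = (RON + MON) / 2
AKI = (95.7 + 89.2) / 2
AKI = 184.9 / 2 = 92.45


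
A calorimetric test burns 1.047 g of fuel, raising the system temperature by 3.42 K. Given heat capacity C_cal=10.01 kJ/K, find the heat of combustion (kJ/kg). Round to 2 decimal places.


Hc = C_cal * delta_T / m_fuel
Q_released = 10.01 * 3.42 = 34.2342 kJ
m_fuel = 1.047 g = 1.047/1000 kg = 0.001047 kg
Hc = 34.2342 / 0.001047 = 32697.42 kJ/kg


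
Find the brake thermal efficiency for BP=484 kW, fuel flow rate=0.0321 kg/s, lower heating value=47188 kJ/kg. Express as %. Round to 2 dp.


eta_BTE = (BP / (mf * LHV)) * 100
Denominator = 0.0321 * 47188 = 1514.7348 kW
eta_BTE = (484 / 1514.7348) * 100 = 31.95%


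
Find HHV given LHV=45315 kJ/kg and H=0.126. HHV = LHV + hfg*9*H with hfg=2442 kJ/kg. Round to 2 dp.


HHV = LHV + hfg * 9 * H
Water addition = 2442 * 9 * 0.126 = 2769.228 kJ/kg
HHV = 45315 + 2769.228 = 48084.23 kJ/kg


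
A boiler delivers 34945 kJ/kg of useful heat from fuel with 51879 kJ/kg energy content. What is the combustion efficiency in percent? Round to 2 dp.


Efficiency = (Q_useful / Q_fuel) * 100
Efficiency = (34945 / 51879) * 100
Efficiency = 0.6736 * 100 = 67.36%


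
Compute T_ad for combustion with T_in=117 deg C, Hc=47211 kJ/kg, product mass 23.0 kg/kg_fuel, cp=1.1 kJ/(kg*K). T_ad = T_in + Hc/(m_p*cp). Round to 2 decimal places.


T_ad = T_in + Hc / (m_p * cp)
Denominator = 23.0 * 1.1 = 25.3000
Temperature rise = 47211 / 25.3000 = 1866.05 K
T_ad = 117 + 1866.05 = 1983.05 deg C


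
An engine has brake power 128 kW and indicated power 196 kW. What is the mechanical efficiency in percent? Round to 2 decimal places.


eta_mech = (BP / IP) * 100
Ratio = 128 / 196 = 0.6531
eta_mech = 0.6531 * 100 = 65.31%


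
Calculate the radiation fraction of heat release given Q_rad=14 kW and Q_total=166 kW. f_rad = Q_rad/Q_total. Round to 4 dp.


f_rad = Q_rad / Q_total
f_rad = 14 / 166 = 0.0843


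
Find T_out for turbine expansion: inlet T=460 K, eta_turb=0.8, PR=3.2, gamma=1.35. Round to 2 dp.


T_out = T_in * (1 - eta * (1 - PR^(-(gamma-1)/gamma)))
Exponent = -(1.35-1)/1.35 = -0.25925926
PR^exp = 3.2^(-0.25925926) = 0.73966521
Factor = 1 - 0.8*(1 - 0.73966521) = 0.79173217
T_out = 460 * 0.79173217 = 364.20 K


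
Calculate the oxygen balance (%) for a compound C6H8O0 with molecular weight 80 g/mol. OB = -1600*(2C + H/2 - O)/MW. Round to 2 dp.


OB = -1600 * (2C + H/2 - O) / MW
Inner = 2*6 + 8/2 - 0 = 16.00
OB = -1600 * 16.00 / 80 = -320.00%


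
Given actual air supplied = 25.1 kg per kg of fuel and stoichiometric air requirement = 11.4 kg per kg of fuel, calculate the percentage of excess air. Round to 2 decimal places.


Excess air = actual - stoichiometric = 25.1 - 11.4 = 13.70 kg/kg fuel
Excess air % = (excess / stoich) * 100 = (13.70 / 11.4) * 100 = 120.18%


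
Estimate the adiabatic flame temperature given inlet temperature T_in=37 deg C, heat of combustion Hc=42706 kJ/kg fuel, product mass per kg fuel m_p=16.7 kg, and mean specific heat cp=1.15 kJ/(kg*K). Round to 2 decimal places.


T_ad = T_in + Hc / (m_p * cp)
Denominator = 16.7 * 1.15 = 19.2050
Temperature rise = 42706 / 19.2050 = 2223.69 K
T_ad = 37 + 2223.69 = 2260.69 deg C


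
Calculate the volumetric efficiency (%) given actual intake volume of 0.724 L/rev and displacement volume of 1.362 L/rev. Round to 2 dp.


eta_v = (V_actual / V_disp) * 100
Ratio = 0.724 / 1.362 = 0.5316
eta_v = 0.5316 * 100 = 53.16%


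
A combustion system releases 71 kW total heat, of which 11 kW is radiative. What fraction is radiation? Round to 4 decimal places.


f_rad = Q_rad / Q_total
f_rad = 11 / 71 = 0.1549


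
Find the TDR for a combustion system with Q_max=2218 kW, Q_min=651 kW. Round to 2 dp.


TDR = Q_max / Q_min
TDR = 2218 / 651 = 3.41


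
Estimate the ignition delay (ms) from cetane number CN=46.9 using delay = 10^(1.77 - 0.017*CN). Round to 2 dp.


delay = 10^(1.77 - 0.017*CN)
Exponent = 1.77 - 0.017*46.9 = 0.9727
delay = 10^0.9727 = 9.39 ms


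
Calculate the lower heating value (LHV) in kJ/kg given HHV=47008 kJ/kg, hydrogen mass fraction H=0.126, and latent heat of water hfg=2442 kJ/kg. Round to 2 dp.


LHV = HHV - hfg * 9 * H
Water correction = 2442 * 9 * 0.126 = 2769.228 kJ/kg
LHV = 47008 - 2769.228 = 44238.77 kJ/kg


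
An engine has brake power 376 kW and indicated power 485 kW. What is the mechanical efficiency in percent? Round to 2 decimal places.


eta_mech = (BP / IP) * 100
Ratio = 376 / 485 = 0.7753
eta_mech = 0.7753 * 100 = 77.53%


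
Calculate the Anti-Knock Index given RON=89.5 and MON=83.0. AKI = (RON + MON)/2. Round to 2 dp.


AKI = (RON + MON) / 2
AKI = (89.5 + 83.0) / 2
AKI = 172.5 / 2 = 86.25


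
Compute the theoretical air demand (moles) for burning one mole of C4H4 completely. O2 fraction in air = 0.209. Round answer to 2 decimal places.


Balanced combustion: C4H4 + 5 O2 -> 4 CO2 + 2 H2O
O2 needed = C + H/4 = 4 + 4/4 = 5.00 moles
Air moles = O2 / 0.209 = 5.00 / 0.209 = 23.92 moles air


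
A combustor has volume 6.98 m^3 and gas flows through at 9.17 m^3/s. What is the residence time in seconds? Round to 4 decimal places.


tau = V / Q_flow
tau = 6.98 / 9.17 = 0.7612 s


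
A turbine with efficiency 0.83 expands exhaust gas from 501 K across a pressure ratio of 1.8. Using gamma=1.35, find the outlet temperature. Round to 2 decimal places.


T_out = T_in * (1 - eta * (1 - PR^(-(gamma-1)/gamma)))
Exponent = -(1.35-1)/1.35 = -0.25925926
PR^exp = 1.8^(-0.25925926) = 0.85865408
Factor = 1 - 0.83*(1 - 0.85865408) = 0.88268289
T_out = 501 * 0.88268289 = 442.22 K


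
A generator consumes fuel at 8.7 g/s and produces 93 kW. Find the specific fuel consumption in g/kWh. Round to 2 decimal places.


SFC = (mf / BP) * 3600
Rate = 8.7 / 93 = 0.093548 g/(s*kW)
SFC = 0.093548 * 3600 = 336.77 g/kWh


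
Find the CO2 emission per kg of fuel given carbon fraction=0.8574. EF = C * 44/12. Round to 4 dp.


EF = C_frac * (M_CO2 / M_C)
EF = 0.8574 * (44/12)
EF = 0.8574 * 3.666667 = 3.1438 kg_CO2/kg_fuel


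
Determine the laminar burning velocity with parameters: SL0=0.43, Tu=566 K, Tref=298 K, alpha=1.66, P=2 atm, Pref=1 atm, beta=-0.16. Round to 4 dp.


SL = SL0 * (Tu/Tref)^alpha * (P/Pref)^beta
T ratio = 566/298 = 1.89932886
(T ratio)^alpha = 1.89932886^1.66 = 2.900523
(P/Pref)^beta = 2^(-0.16) = 0.895025
SL = 0.43 * 2.900523 * 0.895025 = 1.1163 m/s


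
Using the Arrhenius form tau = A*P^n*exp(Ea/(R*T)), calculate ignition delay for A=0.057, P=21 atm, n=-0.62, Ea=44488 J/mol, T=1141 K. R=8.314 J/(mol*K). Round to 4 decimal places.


tau = A * P^n * exp(Ea/(R*T))
P^n = 21^(-0.62) = 0.15143422
Ea/(R*T) = 44488/(8.314*1141) = 4.689723
exp(Ea/(R*T)) = 108.823062
tau = 0.057 * 0.15143422 * 108.823062 = 0.9393 ms


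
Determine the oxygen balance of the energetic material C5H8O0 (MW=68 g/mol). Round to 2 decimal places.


OB = -1600 * (2C + H/2 - O) / MW
Inner = 2*5 + 8/2 - 0 = 14.00
OB = -1600 * 14.00 / 68 = -329.41%


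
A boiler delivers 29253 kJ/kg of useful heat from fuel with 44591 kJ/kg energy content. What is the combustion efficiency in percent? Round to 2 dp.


Efficiency = (Q_useful / Q_fuel) * 100
Efficiency = (29253 / 44591) * 100
Efficiency = 0.6560 * 100 = 65.60%


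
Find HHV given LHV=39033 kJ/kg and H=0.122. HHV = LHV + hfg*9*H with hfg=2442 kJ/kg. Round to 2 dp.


HHV = LHV + hfg * 9 * H
Water addition = 2442 * 9 * 0.122 = 2681.316 kJ/kg
HHV = 39033 + 2681.316 = 41714.32 kJ/kg


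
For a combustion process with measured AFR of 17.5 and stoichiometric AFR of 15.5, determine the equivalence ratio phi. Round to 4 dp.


phi = AFR_stoich / AFR_actual
phi = 15.5 / 17.5 = 0.8857


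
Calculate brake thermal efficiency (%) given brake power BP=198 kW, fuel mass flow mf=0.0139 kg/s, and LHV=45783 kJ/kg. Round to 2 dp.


eta_BTE = (BP / (mf * LHV)) * 100
Denominator = 0.0139 * 45783 = 636.3837 kW
eta_BTE = (198 / 636.3837) * 100 = 31.11%


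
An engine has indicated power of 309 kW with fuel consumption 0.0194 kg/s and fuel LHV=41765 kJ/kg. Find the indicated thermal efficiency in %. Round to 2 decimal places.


eta_ith = (IP / (mf * LHV)) * 100
Denominator = 0.0194 * 41765 = 810.2410 kW
eta_ith = (309 / 810.2410) * 100 = 38.14%


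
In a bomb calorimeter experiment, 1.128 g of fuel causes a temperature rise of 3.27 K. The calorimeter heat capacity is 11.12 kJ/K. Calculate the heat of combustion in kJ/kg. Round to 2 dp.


Hc = C_cal * delta_T / m_fuel
Q_released = 11.12 * 3.27 = 36.3624 kJ
m_fuel = 1.128 g = 1.128/1000 kg = 0.001128 kg
Hc = 36.3624 / 0.001128 = 32236.17 kJ/kg


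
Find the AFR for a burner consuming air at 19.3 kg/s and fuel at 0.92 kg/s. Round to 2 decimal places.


AFR = m_air / m_fuel
AFR = 19.3 / 0.92 = 20.98


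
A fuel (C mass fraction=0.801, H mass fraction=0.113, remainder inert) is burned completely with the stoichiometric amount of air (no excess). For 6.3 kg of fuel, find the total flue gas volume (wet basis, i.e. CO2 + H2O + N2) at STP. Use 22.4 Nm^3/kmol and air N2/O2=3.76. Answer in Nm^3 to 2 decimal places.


Per kg fuel: CO2 = (C/12 kmol)*22.4 = (0.801/12)*22.4 = 1.49520 Nm^3
Per kg fuel: H2O = (H/2 kmol)*22.4 = (0.113/2)*22.4 = 1.26560 Nm^3
O2 needed per kg fuel = C/12 + H/4 = 0.801/12 + 0.113/4 = 0.09500000 kmol
Per kg fuel: N2 = O2*3.76*22.4 = 0.09500000*3.76*22.4 = 8.00128 Nm^3
Total per kg = 1.49520 + 1.26560 + 8.00128 = 10.76208 Nm^3
Total = 10.76208 * 6.3 = 67.80 Nm^3


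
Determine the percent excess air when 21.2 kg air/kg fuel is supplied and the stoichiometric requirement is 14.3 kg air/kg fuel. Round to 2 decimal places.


Excess air = actual - stoichiometric = 21.2 - 14.3 = 6.90 kg/kg fuel
Excess air % = (excess / stoich) * 100 = (6.90 / 14.3) * 100 = 48.25%


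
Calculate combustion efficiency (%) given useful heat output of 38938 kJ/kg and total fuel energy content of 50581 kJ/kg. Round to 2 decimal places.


Efficiency = (Q_useful / Q_fuel) * 100
Efficiency = (38938 / 50581) * 100
Efficiency = 0.7698 * 100 = 76.98%


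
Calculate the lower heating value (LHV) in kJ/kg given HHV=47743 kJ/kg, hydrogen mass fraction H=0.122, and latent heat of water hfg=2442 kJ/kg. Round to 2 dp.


LHV = HHV - hfg * 9 * H
Water correction = 2442 * 9 * 0.122 = 2681.316 kJ/kg
LHV = 47743 - 2681.316 = 45061.68 kJ/kg


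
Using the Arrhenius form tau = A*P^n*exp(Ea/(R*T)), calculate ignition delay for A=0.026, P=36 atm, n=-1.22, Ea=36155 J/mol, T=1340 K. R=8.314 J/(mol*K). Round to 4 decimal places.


tau = A * P^n * exp(Ea/(R*T))
P^n = 36^(-1.22) = 0.01262731
Ea/(R*T) = 36155/(8.314*1340) = 3.245290
exp(Ea/(R*T)) = 25.669160
tau = 0.026 * 0.01262731 * 25.669160 = 0.0084 ms


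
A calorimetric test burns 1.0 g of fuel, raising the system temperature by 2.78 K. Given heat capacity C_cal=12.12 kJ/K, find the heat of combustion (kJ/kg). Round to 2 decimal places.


Hc = C_cal * delta_T / m_fuel
Q_released = 12.12 * 2.78 = 33.6936 kJ
m_fuel = 1.0 g = 1.0/1000 kg = 0.001000 kg
Hc = 33.6936 / 0.001000 = 33693.60 kJ/kg


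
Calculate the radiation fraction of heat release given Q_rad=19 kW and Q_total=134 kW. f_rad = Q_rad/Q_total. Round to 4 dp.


f_rad = Q_rad / Q_total
f_rad = 19 / 134 = 0.1418


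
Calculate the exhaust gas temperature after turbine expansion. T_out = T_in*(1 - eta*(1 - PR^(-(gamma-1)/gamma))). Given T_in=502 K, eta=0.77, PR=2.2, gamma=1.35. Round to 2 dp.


T_out = T_in * (1 - eta * (1 - PR^(-(gamma-1)/gamma)))
Exponent = -(1.35-1)/1.35 = -0.25925926
PR^exp = 2.2^(-0.25925926) = 0.81512413
Factor = 1 - 0.77*(1 - 0.81512413) = 0.85764558
T_out = 502 * 0.85764558 = 430.54 K


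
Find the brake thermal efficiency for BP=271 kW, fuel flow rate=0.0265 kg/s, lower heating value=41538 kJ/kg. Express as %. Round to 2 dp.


eta_BTE = (BP / (mf * LHV)) * 100
Denominator = 0.0265 * 41538 = 1100.7570 kW
eta_BTE = (271 / 1100.7570) * 100 = 24.62%


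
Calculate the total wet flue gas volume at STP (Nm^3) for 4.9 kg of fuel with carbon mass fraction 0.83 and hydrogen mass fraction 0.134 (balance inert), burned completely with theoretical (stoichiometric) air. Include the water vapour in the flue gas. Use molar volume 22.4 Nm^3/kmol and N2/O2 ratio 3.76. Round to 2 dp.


Per kg fuel: CO2 = (C/12 kmol)*22.4 = (0.83/12)*22.4 = 1.54933 Nm^3
Per kg fuel: H2O = (H/2 kmol)*22.4 = (0.134/2)*22.4 = 1.50080 Nm^3
O2 needed per kg fuel = C/12 + H/4 = 0.83/12 + 0.134/4 = 0.10266667 kmol
Per kg fuel: N2 = O2*3.76*22.4 = 0.10266667*3.76*22.4 = 8.64700 Nm^3
Total per kg = 1.54933 + 1.50080 + 8.64700 = 11.69713 Nm^3
Total = 11.69713 * 4.9 = 57.32 Nm^3


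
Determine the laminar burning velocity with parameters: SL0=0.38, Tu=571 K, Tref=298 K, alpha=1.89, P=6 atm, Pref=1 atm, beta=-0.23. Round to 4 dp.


SL = SL0 * (Tu/Tref)^alpha * (P/Pref)^beta
T ratio = 571/298 = 1.91610738
(T ratio)^alpha = 1.91610738^1.89 = 3.418011
(P/Pref)^beta = 6^(-0.23) = 0.662255
SL = 0.38 * 3.418011 * 0.662255 = 0.8602 m/s


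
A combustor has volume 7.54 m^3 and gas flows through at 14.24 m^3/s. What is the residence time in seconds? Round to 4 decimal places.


tau = V / Q_flow
tau = 7.54 / 14.24 = 0.5295 s


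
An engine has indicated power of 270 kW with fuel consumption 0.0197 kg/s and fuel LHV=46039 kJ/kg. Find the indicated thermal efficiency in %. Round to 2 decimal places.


eta_ith = (IP / (mf * LHV)) * 100
Denominator = 0.0197 * 46039 = 906.9683 kW
eta_ith = (270 / 906.9683) * 100 = 29.77%


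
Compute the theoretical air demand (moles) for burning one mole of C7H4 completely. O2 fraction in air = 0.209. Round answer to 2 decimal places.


Balanced combustion: C7H4 + 8 O2 -> 7 CO2 + 2 H2O
O2 needed = C + H/4 = 7 + 4/4 = 8.00 moles
Air moles = O2 / 0.209 = 8.00 / 0.209 = 38.28 moles air


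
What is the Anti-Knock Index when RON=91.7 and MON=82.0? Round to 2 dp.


AKI = (RON + MON) / 2
AKI = (91.7 + 82.0) / 2
AKI = 173.7 / 2 = 86.85


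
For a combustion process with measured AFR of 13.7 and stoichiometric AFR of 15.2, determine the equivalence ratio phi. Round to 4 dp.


phi = AFR_stoich / AFR_actual
phi = 15.2 / 13.7 = 1.1095


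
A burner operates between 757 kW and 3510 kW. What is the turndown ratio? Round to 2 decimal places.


TDR = Q_max / Q_min
TDR = 3510 / 757 = 4.64


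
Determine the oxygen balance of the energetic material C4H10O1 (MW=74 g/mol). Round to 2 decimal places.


OB = -1600 * (2C + H/2 - O) / MW
Inner = 2*4 + 10/2 - 1 = 12.00
OB = -1600 * 12.00 / 74 = -259.46%


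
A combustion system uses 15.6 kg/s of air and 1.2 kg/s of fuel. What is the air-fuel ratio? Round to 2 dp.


AFR = m_air / m_fuel
AFR = 15.6 / 1.2 = 13.00


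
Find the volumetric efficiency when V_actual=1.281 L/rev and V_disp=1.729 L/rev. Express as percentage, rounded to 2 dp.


eta_v = (V_actual / V_disp) * 100
Ratio = 1.281 / 1.729 = 0.7409
eta_v = 0.7409 * 100 = 74.09%


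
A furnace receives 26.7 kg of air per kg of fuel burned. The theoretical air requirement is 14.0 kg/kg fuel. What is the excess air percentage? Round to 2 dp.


Excess air = actual - stoichiometric = 26.7 - 14.0 = 12.70 kg/kg fuel
Excess air % = (excess / stoich) * 100 = (12.70 / 14.0) * 100 = 90.71%


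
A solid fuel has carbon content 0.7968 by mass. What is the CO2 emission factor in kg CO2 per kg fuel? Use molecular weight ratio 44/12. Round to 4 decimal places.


EF = C_frac * (M_CO2 / M_C)
EF = 0.7968 * (44/12)
EF = 0.7968 * 3.666667 = 2.9216 kg_CO2/kg_fuel


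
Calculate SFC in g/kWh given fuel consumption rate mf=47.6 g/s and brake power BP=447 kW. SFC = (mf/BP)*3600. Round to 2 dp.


SFC = (mf / BP) * 3600
Rate = 47.6 / 447 = 0.106488 g/(s*kW)
SFC = 0.106488 * 3600 = 383.36 g/kWh


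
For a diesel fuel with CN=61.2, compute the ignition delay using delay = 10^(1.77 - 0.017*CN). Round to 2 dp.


delay = 10^(1.77 - 0.017*CN)
Exponent = 1.77 - 0.017*61.2 = 0.7296
delay = 10^0.7296 = 5.37 ms


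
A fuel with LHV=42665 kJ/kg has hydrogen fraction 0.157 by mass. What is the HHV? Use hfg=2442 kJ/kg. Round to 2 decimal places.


HHV = LHV + hfg * 9 * H
Water addition = 2442 * 9 * 0.157 = 3450.546 kJ/kg
HHV = 42665 + 3450.546 = 46115.55 kJ/kg


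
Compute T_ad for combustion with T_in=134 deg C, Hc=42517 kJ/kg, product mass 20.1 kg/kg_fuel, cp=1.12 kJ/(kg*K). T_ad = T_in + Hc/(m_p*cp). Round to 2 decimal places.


T_ad = T_in + Hc / (m_p * cp)
Denominator = 20.1 * 1.12 = 22.5120
Temperature rise = 42517 / 22.5120 = 1888.64 K
T_ad = 134 + 1888.64 = 2022.64 deg C


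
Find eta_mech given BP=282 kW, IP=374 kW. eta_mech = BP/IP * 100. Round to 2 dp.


eta_mech = (BP / IP) * 100
Ratio = 282 / 374 = 0.7540
eta_mech = 0.7540 * 100 = 75.40%


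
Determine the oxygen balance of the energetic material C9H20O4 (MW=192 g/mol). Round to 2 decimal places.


OB = -1600 * (2C + H/2 - O) / MW
Inner = 2*9 + 20/2 - 4 = 24.00
OB = -1600 * 24.00 / 192 = -200.00%


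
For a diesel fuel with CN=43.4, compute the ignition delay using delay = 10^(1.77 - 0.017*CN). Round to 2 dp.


delay = 10^(1.77 - 0.017*CN)
Exponent = 1.77 - 0.017*43.4 = 1.0322
delay = 10^1.0322 = 10.77 ms


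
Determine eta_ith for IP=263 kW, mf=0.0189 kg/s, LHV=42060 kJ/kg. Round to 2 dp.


eta_ith = (IP / (mf * LHV)) * 100
Denominator = 0.0189 * 42060 = 794.9340 kW
eta_ith = (263 / 794.9340) * 100 = 33.08%


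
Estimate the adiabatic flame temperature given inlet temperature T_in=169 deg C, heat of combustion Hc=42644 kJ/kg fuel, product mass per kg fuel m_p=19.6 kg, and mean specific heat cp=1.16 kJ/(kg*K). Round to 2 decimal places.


T_ad = T_in + Hc / (m_p * cp)
Denominator = 19.6 * 1.16 = 22.7360
Temperature rise = 42644 / 22.7360 = 1875.62 K
T_ad = 169 + 1875.62 = 2044.62 deg C


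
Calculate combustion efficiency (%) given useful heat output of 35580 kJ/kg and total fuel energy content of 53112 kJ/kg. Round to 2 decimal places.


Efficiency = (Q_useful / Q_fuel) * 100
Efficiency = (35580 / 53112) * 100
Efficiency = 0.6699 * 100 = 66.99%


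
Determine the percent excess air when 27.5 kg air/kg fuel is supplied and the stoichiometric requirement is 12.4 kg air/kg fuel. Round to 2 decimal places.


Excess air = actual - stoichiometric = 27.5 - 12.4 = 15.10 kg/kg fuel
Excess air % = (excess / stoich) * 100 = (15.10 / 12.4) * 100 = 121.77%


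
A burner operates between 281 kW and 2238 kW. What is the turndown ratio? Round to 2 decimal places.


TDR = Q_max / Q_min
TDR = 2238 / 281 = 7.96


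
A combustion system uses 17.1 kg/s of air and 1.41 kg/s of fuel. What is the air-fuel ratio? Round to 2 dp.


AFR = m_air / m_fuel
AFR = 17.1 / 1.41 = 12.13


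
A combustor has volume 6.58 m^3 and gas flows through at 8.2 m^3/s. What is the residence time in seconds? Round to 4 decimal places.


tau = V / Q_flow
tau = 6.58 / 8.2 = 0.8024 s


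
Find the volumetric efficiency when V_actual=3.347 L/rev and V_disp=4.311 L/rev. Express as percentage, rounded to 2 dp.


eta_v = (V_actual / V_disp) * 100
Ratio = 3.347 / 4.311 = 0.7764
eta_v = 0.7764 * 100 = 77.64%


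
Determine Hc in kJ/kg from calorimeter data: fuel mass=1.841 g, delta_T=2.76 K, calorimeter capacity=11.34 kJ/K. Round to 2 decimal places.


Hc = C_cal * delta_T / m_fuel
Q_released = 11.34 * 2.76 = 31.2984 kJ
m_fuel = 1.841 g = 1.841/1000 kg = 0.001841 kg
Hc = 31.2984 / 0.001841 = 17000.76 kJ/kg


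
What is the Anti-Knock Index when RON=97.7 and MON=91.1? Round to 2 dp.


AKI = (RON + MON) / 2
AKI = (97.7 + 91.1) / 2
AKI = 188.8 / 2 = 94.40


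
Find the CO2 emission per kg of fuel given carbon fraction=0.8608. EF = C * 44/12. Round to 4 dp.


EF = C_frac * (M_CO2 / M_C)
EF = 0.8608 * (44/12)
EF = 0.8608 * 3.666667 = 3.1563 kg_CO2/kg_fuel


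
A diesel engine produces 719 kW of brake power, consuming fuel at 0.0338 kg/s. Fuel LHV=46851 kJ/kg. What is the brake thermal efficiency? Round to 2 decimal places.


eta_BTE = (BP / (mf * LHV)) * 100
Denominator = 0.0338 * 46851 = 1583.5638 kW
eta_BTE = (719 / 1583.5638) * 100 = 45.40%


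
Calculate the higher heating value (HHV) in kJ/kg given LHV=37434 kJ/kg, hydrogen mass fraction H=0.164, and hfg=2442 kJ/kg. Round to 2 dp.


HHV = LHV + hfg * 9 * H
Water addition = 2442 * 9 * 0.164 = 3604.392 kJ/kg
HHV = 37434 + 3604.392 = 41038.39 kJ/kg


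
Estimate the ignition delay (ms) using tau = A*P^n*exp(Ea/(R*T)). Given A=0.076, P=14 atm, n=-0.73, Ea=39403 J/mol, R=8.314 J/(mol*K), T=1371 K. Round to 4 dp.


tau = A * P^n * exp(Ea/(R*T))
P^n = 14^(-0.73) = 0.14565538
Ea/(R*T) = 39403/(8.314*1371) = 3.456860
exp(Ea/(R*T)) = 31.717234
tau = 0.076 * 0.14565538 * 31.717234 = 0.3511 ms


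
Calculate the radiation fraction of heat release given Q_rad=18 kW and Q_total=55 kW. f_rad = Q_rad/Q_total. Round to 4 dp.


f_rad = Q_rad / Q_total
f_rad = 18 / 55 = 0.3273


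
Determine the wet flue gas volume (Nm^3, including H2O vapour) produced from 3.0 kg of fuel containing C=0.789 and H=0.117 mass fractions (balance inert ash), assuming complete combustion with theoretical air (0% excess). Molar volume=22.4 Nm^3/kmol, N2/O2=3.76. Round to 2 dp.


Per kg fuel: CO2 = (C/12 kmol)*22.4 = (0.789/12)*22.4 = 1.47280 Nm^3
Per kg fuel: H2O = (H/2 kmol)*22.4 = (0.117/2)*22.4 = 1.31040 Nm^3
O2 needed per kg fuel = C/12 + H/4 = 0.789/12 + 0.117/4 = 0.09500000 kmol
Per kg fuel: N2 = O2*3.76*22.4 = 0.09500000*3.76*22.4 = 8.00128 Nm^3
Total per kg = 1.47280 + 1.31040 + 8.00128 = 10.78448 Nm^3
Total = 10.78448 * 3.0 = 32.35 Nm^3


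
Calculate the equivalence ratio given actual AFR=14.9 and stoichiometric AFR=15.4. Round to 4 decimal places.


phi = AFR_stoich / AFR_actual
phi = 15.4 / 14.9 = 1.0336


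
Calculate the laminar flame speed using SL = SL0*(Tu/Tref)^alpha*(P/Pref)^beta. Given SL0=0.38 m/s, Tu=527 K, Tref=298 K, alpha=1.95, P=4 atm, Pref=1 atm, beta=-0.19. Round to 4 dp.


SL = SL0 * (Tu/Tref)^alpha * (P/Pref)^beta
T ratio = 527/298 = 1.76845638
(T ratio)^alpha = 1.76845638^1.95 = 3.039548
(P/Pref)^beta = 4^(-0.19) = 0.768438
SL = 0.38 * 3.039548 * 0.768438 = 0.8876 m/s


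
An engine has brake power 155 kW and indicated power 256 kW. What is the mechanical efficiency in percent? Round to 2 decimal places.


eta_mech = (BP / IP) * 100
Ratio = 155 / 256 = 0.6055
eta_mech = 0.6055 * 100 = 60.55%


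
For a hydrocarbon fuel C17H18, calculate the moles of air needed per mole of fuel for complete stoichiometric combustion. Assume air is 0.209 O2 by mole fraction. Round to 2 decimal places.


Balanced combustion: C17H18 + 21.5 O2 -> 17 CO2 + 9 H2O
O2 needed = C + H/4 = 17 + 18/4 = 21.50 moles
Air moles = O2 / 0.209 = 21.50 / 0.209 = 102.87 moles air


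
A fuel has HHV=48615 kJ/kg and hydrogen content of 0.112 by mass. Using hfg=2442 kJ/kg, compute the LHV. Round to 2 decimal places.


LHV = HHV - hfg * 9 * H
Water correction = 2442 * 9 * 0.112 = 2461.536 kJ/kg
LHV = 48615 - 2461.536 = 46153.46 kJ/kg


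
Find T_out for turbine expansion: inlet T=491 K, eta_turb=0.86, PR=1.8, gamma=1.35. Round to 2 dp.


T_out = T_in * (1 - eta * (1 - PR^(-(gamma-1)/gamma)))
Exponent = -(1.35-1)/1.35 = -0.25925926
PR^exp = 1.8^(-0.25925926) = 0.85865408
Factor = 1 - 0.86*(1 - 0.85865408) = 0.87844251
T_out = 491 * 0.87844251 = 431.32 K


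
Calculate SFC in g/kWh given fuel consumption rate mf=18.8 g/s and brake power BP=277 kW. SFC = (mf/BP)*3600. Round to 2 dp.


SFC = (mf / BP) * 3600
Rate = 18.8 / 277 = 0.067870 g/(s*kW)
SFC = 0.067870 * 3600 = 244.33 g/kWh


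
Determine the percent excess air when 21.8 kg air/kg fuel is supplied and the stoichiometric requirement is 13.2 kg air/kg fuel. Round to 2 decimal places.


Excess air = actual - stoichiometric = 21.8 - 13.2 = 8.60 kg/kg fuel
Excess air % = (excess / stoich) * 100 = (8.60 / 13.2) * 100 = 65.15%


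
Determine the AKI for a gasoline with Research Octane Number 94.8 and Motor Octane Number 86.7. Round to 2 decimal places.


AKI = (RON + MON) / 2
AKI = (94.8 + 86.7) / 2
AKI = 181.5 / 2 = 90.75


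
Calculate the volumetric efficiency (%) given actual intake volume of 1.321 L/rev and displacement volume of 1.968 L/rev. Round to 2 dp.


eta_v = (V_actual / V_disp) * 100
Ratio = 1.321 / 1.968 = 0.6712
eta_v = 0.6712 * 100 = 67.12%


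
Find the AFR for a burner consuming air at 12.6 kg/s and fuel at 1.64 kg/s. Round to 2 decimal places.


AFR = m_air / m_fuel
AFR = 12.6 / 1.64 = 7.68


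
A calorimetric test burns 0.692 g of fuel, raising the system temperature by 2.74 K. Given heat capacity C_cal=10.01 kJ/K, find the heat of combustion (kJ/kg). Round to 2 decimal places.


Hc = C_cal * delta_T / m_fuel
Q_released = 10.01 * 2.74 = 27.4274 kJ
m_fuel = 0.692 g = 0.692/1000 kg = 0.000692 kg
Hc = 27.4274 / 0.000692 = 39634.97 kJ/kg


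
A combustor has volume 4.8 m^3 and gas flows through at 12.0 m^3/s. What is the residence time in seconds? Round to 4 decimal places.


tau = V / Q_flow
tau = 4.8 / 12.0 = 0.4000 s


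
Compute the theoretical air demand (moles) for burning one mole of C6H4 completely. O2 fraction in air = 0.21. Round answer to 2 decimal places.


Balanced combustion: C6H4 + 7 O2 -> 6 CO2 + 2 H2O
O2 needed = C + H/4 = 6 + 4/4 = 7.00 moles
Air moles = O2 / 0.21 = 7.00 / 0.21 = 33.33 moles air


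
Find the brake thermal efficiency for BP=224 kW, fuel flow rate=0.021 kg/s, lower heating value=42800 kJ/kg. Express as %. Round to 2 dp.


eta_BTE = (BP / (mf * LHV)) * 100
Denominator = 0.021 * 42800 = 898.8000 kW
eta_BTE = (224 / 898.8000) * 100 = 24.92%


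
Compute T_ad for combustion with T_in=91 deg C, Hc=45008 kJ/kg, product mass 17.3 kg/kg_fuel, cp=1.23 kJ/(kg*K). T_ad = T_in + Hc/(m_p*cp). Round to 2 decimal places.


T_ad = T_in + Hc / (m_p * cp)
Denominator = 17.3 * 1.23 = 21.2790
Temperature rise = 45008 / 21.2790 = 2115.14 K
T_ad = 91 + 2115.14 = 2206.14 deg C
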